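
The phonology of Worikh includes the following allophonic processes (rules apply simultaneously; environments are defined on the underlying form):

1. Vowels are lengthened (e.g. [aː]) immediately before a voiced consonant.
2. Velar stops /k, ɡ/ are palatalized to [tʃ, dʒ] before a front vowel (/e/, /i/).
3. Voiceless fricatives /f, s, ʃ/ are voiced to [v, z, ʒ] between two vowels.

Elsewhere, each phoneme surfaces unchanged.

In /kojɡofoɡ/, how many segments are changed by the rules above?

Segments that undergo a rule: /o/ → [oː] (rule 1); /f/ → [v] (rule 3); /o/ → [oː] (rule 1).
All other segments surface unchanged.

3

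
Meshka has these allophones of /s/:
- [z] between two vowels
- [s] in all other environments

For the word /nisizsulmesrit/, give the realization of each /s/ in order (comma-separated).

[z], [s], [s]

Occurrence 1 (position 3): between two vowels → [z].
Occurrence 2 (position 6): no conditioning environment matches → elsewhere allophone [s].
Occurrence 3 (position 11): no conditioning environment matches → elsewhere allophone [s].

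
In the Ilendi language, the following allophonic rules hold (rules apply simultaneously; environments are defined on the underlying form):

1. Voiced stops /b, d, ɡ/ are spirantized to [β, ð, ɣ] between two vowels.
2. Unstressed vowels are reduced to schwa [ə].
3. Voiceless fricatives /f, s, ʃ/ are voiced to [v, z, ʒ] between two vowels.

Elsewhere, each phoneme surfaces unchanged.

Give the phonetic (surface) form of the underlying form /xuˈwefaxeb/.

[xəˈwevəxəb]

/x/ stays [x].
/u/ (between /x/ and /w/) occurs in an unstressed syllable → [ə] by rule 2.
/w/ — not in any rule's target class → [w].
/e/ (between /w/ and /f/) fails the environment for rule 2, so it stays [e].
/f/ (between /e/ and /a/): between two vowels, so rule 3 applies → [v].
/a/ meets the environment for rule 2 (in an unstressed syllable) → [ə].
/x/ (between /a/ and /e/): no rule targets it → [x].
/e/ meets the environment for rule 2 (in an unstressed syllable) → [ə].
/b/ (word-final): rule 1 targets it, but not between two vowels → unchanged [b].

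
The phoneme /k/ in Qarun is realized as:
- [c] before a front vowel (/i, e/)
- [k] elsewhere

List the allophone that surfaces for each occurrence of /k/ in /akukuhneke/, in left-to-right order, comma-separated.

[k], [k], [c]

Occurrence 1 (position 2): no conditioning environment matches → elsewhere allophone [k].
Occurrence 2 (position 4): no conditioning environment matches → elsewhere allophone [k].
Occurrence 3 (position 9): before a front vowel → [c].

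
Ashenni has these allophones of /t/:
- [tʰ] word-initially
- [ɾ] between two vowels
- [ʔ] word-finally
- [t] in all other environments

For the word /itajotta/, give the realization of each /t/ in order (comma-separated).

[ɾ], [t], [t]

Occurrence 1 (position 2): between two vowels → [ɾ].
Occurrence 2 (position 6): no conditioning environment matches → elsewhere allophone [t].
Occurrence 3 (position 7): no conditioning environment matches → elsewhere allophone [t].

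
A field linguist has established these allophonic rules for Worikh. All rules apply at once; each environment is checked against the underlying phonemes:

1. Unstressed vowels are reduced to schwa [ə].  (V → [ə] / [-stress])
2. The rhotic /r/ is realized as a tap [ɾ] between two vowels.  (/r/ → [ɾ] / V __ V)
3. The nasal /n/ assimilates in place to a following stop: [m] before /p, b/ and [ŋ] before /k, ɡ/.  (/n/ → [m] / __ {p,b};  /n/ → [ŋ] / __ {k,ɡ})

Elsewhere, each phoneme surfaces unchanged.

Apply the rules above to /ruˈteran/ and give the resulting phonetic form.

/r/ (word-initial) fails the environment for rule 2, so it stays [r].
Rule 1 applies to /u/ (between /r/ and /t/: in an unstressed syllable) → [ə].
/t/ (between /u/ and /e/): no rule targets it → [t].
/e/ (between /t/ and /r/) fails the environment for rule 1, so it stays [e].
/r/ — between /e/ and /a/, between two vowels — surfaces as [ɾ] (rule 2).
Rule 1 applies to /a/ (between /r/ and /n/: in an unstressed syllable) → [ə].
/n/ (word-final) fails the environment for rule 3, so it stays [n].

[rəˈteɾən]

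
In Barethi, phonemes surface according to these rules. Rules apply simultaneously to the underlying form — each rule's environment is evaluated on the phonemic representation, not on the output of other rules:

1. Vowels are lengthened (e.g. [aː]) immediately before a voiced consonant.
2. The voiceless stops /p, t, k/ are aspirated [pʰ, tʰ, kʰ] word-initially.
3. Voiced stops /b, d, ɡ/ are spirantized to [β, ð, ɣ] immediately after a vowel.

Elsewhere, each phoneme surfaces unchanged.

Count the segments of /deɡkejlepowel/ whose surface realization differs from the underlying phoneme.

Segments that undergo a rule: /e/ → [eː] (rule 1); /ɡ/ → [ɣ] (rule 3); /e/ → [eː] (rule 1); /o/ → [oː] (rule 1); /e/ → [eː] (rule 1).
All other segments surface unchanged.

5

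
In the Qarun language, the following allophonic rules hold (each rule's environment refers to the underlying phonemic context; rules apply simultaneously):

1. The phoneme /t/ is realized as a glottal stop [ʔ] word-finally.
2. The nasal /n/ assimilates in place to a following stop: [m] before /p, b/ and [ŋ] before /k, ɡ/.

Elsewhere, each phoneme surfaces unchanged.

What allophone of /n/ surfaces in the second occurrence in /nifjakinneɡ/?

[n]

/n/ (between /i/ and /n/) fails the environment for rule 2, so it stays [n].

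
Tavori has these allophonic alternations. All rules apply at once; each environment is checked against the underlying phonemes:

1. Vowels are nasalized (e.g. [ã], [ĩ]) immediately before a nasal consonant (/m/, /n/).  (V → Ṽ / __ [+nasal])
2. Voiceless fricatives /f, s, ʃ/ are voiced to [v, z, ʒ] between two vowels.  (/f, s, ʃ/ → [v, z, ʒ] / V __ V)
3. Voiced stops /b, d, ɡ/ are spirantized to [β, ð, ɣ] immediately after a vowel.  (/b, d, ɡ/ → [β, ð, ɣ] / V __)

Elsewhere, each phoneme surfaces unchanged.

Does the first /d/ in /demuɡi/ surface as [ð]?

No

/d/ — word-initial; rule 3 does not apply here → [d].
The actual realization is [d], not [ð].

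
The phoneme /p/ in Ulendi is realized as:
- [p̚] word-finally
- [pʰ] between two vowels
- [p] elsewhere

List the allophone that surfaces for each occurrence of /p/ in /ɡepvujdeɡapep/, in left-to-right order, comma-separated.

[p], [pʰ], [p̚]

Occurrence 1 (position 3): no conditioning environment matches → elsewhere allophone [p].
Occurrence 2 (position 11): between two vowels → [pʰ].
Occurrence 3 (position 13): word-finally → [p̚].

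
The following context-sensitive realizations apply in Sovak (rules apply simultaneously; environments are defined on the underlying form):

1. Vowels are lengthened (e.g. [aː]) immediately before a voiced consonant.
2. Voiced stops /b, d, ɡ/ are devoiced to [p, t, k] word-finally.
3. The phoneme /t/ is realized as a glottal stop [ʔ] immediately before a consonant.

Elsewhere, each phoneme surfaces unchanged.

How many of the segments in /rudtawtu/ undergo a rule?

2

Segments that undergo a rule: /u/ → [uː] (rule 1); /a/ → [aː] (rule 1).
All other segments surface unchanged.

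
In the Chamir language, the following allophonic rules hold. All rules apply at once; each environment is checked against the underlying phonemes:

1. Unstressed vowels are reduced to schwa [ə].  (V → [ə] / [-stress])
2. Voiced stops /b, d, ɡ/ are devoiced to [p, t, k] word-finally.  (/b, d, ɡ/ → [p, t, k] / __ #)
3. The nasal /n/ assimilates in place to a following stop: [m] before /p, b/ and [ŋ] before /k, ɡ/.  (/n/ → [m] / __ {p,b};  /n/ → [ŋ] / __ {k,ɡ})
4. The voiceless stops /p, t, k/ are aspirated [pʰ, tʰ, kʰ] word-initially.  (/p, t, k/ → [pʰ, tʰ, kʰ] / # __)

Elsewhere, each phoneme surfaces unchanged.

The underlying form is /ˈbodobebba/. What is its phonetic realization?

[ˈbodəbəbbə]

/b/ (word-initial) fails the environment for rule 2, so it stays [b].
/o/ (between /b/ and /d/) is in the target of rule 1 but the environment (in an unstressed syllable) is not met → [o].
/d/ (between /o/ and /o/) is in the target of rule 2 but the environment (word-finally) is not met → [d].
/o/ (between /d/ and /b/) occurs in an unstressed syllable → [ə] by rule 1.
/b/ — between /o/ and /e/; rule 2 does not apply here → [b].
/e/ (between /b/ and /b/) occurs in an unstressed syllable → [ə] by rule 1.
/b/ (between /e/ and /b/): rule 2 targets it, but not word-finally → unchanged [b].
/b/ (between /b/ and /a/) fails the environment for rule 2, so it stays [b].
/a/ meets the environment for rule 1 (in an unstressed syllable) → [ə].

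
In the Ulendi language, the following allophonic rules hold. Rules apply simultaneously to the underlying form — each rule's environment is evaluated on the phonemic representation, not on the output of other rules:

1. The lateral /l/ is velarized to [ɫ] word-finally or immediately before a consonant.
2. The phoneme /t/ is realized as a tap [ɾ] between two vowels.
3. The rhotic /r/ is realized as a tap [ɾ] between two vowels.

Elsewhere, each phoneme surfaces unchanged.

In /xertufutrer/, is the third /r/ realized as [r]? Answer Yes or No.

/r/ — word-final; rule 3 does not apply here → [r].
The actual realization is [r], which matches [r].

Yes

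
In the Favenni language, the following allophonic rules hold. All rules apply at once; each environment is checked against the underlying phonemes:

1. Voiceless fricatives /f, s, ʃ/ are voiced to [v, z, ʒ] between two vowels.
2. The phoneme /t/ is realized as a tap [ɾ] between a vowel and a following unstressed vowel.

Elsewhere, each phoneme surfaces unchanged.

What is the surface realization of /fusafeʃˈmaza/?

[fuzaveʃˈmaza]

/f/ — word-initial; rule 1 does not apply here → [f].
/u/ (between /f/ and /s/): no rule targets it → [u].
/s/ meets the environment for rule 1 (between two vowels) → [z].
/a/ (between /s/ and /f/): no rule targets it → [a].
Rule 1 applies to /f/ (between /a/ and /e/: between two vowels) → [v].
/e/ — not in any rule's target class → [e].
/ʃ/ (between /e/ and /m/) is in the target of rule 1 but the environment (between two vowels) is not met → [ʃ].
/m/ (between /ʃ/ and /a/) is unaffected → [m].
/a/ (between /m/ and /z/): no rule targets it → [a].
/z/ (between /a/ and /a/): no rule targets it → [z].
/a/ (word-final): no rule targets it → [a].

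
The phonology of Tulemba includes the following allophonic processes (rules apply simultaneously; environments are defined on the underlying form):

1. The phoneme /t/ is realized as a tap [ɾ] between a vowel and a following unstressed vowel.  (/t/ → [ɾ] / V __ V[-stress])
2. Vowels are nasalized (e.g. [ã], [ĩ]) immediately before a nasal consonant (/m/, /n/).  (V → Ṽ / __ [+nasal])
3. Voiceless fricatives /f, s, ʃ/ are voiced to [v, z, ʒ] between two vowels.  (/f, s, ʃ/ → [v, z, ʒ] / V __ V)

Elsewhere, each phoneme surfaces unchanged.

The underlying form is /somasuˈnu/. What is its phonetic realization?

/s/ (word-initial): rule 3 targets it, but not between two vowels → unchanged [s].
/o/ meets the environment for rule 2 (before a nasal consonant) → [õ].
/a/ (between /m/ and /s/) fails the environment for rule 2, so it stays [a].
/s/ (between /a/ and /u/): between two vowels, so rule 3 applies → [z].
Rule 2 applies to /u/ (between /s/ and /n/: before a nasal consonant) → [ũ].
/u/ — word-final; rule 2 does not apply here → [u].

[sõmazũˈnu]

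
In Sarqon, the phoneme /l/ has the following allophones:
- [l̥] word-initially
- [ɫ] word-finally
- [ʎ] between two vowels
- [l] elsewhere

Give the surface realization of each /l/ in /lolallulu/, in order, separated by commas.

Occurrence 1 (position 1): word-initially → [l̥].
Occurrence 2 (position 3): between two vowels → [ʎ].
Occurrence 3 (position 5): no conditioning environment matches → elsewhere allophone [l].
Occurrence 4 (position 6): no conditioning environment matches → elsewhere allophone [l].
Occurrence 5 (position 8): between two vowels → [ʎ].

[l̥], [ʎ], [l], [l], [ʎ]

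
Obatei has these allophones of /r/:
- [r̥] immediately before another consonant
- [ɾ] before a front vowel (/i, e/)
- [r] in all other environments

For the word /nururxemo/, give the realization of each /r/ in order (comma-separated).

[r], [r̥]

Occurrence 1 (position 3): no conditioning environment matches → elsewhere allophone [r].
Occurrence 2 (position 5): immediately before another consonant → [r̥].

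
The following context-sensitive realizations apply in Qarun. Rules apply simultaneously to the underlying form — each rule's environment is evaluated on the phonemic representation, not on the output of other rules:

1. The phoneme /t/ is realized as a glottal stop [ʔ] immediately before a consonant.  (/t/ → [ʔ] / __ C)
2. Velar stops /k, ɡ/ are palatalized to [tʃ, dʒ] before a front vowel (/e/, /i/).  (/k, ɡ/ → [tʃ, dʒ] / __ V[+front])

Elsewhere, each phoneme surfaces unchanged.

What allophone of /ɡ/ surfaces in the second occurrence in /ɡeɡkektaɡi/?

[ɡ]

/ɡ/ (between /e/ and /k/) fails the environment for rule 2, so it stays [ɡ].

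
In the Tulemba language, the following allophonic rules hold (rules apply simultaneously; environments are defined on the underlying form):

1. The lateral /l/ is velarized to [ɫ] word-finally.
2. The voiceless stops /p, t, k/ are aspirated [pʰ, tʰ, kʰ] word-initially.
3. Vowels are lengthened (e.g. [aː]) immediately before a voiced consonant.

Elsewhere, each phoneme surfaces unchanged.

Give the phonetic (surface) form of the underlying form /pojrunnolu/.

[pʰoːjruːnnoːlu]

Rule 2 applies to /p/ (word-initial: word-initially) → [pʰ].
Rule 3 applies to /o/ (between /p/ and /j/: before a voiced consonant) → [oː].
/u/ (between /r/ and /n/) occurs before a voiced consonant → [uː] by rule 3.
/o/ (between /n/ and /l/): before a voiced consonant, so rule 3 applies → [oː].
/l/ (between /o/ and /u/): rule 1 targets it, but not word-finally → unchanged [l].
/u/ (word-final) fails the environment for rule 3, so it stays [u].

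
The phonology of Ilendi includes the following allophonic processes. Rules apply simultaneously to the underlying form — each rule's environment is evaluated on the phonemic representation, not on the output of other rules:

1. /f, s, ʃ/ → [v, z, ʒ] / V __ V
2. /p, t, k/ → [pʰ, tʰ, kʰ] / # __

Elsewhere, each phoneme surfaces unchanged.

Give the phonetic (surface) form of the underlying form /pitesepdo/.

[pʰitezepdo]

/p/ — word-initial, word-initially — surfaces as [pʰ] (rule 2).
/i/ — not in any rule's target class → [i].
/t/ (between /i/ and /e/): rule 2 targets it, but not word-initially → unchanged [t].
/e/ (between /t/ and /s/) is unaffected → [e].
Rule 1 applies to /s/ (between /e/ and /e/: between two vowels) → [z].
/e/ (between /s/ and /p/): no rule targets it → [e].
/p/ (between /e/ and /d/) is in the target of rule 2 but the environment (word-initially) is not met → [p].
/d/ (between /p/ and /o/) is unaffected → [d].
/o/ stays [o].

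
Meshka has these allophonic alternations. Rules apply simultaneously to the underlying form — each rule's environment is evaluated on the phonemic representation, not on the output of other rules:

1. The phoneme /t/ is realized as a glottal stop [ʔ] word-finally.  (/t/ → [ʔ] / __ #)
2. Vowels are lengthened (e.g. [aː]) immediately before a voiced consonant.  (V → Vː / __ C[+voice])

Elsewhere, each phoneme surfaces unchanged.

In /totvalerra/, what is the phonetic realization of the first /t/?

[t]

/t/ (word-initial) fails the environment for rule 1, so it stays [t].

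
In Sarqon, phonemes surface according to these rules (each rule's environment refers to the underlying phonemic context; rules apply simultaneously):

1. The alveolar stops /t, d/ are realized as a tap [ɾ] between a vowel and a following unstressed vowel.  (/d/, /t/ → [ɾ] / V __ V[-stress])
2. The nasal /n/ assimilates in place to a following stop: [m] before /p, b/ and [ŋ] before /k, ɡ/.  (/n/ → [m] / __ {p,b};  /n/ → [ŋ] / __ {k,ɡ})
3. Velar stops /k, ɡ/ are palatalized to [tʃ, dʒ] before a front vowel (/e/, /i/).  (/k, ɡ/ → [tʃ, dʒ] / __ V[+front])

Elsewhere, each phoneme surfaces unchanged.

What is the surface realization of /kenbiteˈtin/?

[tʃembiɾeˈtin]

/k/ meets the environment for rule 3 (before a front vowel) → [tʃ].
/e/ stays [e].
/n/ meets the environment for rule 2 (before a labial or velar stop) → [m].
/b/ (between /n/ and /i/) is unaffected → [b].
/i/ stays [i].
Rule 1 applies to /t/ (between /i/ and /e/: between a vowel and a following unstressed vowel) → [ɾ].
/e/ (between /t/ and /t/) is unaffected → [e].
/t/ (between /e/ and /i/) is in the target of rule 1 but the environment (between a vowel and a following unstressed vowel) is not met → [t].
/i/ stays [i].
/n/ (word-final) fails the environment for rule 2, so it stays [n].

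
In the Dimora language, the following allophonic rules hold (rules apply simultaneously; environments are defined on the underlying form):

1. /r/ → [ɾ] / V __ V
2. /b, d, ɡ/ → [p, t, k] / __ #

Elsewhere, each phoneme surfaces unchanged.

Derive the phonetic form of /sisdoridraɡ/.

/s/ (word-initial) is unaffected → [s].
/i/ (between /s/ and /s/): no rule targets it → [i].
/s/ (between /i/ and /d/) is unaffected → [s].
/d/ (between /s/ and /o/) fails the environment for rule 2, so it stays [d].
/o/ (between /d/ and /r/) is unaffected → [o].
/r/ (between /o/ and /i/): between two vowels, so rule 1 applies → [ɾ].
/i/ (between /r/ and /d/) is unaffected → [i].
/d/ (between /i/ and /r/): rule 2 targets it, but not word-finally → unchanged [d].
/r/ (between /d/ and /a/): rule 1 targets it, but not between two vowels → unchanged [r].
/a/ — not in any rule's target class → [a].
Rule 2 applies to /ɡ/ (word-final: word-finally) → [k].

[sisdoɾidrak]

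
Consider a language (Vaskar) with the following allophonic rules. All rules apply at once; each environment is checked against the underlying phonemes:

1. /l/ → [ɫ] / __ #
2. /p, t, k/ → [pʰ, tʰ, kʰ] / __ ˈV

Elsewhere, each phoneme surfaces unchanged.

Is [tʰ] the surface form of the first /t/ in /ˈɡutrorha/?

/t/ — between /u/ and /r/; rule 2 does not apply here → [t].
The actual realization is [t], not [tʰ].

No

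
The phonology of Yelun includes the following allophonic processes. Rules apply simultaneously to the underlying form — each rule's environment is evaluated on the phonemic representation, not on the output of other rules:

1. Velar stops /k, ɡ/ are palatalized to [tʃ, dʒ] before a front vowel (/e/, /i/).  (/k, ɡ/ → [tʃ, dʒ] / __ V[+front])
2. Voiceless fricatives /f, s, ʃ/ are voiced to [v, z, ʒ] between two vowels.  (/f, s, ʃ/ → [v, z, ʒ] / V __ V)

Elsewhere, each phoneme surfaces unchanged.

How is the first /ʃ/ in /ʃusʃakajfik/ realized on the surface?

[ʃ]

/ʃ/ (word-initial) fails the environment for rule 2, so it stays [ʃ].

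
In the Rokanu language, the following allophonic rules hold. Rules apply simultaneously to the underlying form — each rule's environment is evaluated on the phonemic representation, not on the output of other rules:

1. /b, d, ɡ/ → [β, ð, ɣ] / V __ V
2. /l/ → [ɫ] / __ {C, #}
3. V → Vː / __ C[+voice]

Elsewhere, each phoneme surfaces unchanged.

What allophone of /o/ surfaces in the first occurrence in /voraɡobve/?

/o/ (between /v/ and /r/) occurs before a voiced consonant → [oː] by rule 3.

[oː]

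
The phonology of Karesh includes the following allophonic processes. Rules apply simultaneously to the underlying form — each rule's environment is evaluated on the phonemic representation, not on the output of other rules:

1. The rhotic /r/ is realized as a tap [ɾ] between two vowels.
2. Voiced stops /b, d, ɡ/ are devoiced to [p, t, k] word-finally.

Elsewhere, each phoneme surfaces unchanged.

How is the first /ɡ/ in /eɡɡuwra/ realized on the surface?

/ɡ/ (between /e/ and /ɡ/) fails the environment for rule 2, so it stays [ɡ].

[ɡ]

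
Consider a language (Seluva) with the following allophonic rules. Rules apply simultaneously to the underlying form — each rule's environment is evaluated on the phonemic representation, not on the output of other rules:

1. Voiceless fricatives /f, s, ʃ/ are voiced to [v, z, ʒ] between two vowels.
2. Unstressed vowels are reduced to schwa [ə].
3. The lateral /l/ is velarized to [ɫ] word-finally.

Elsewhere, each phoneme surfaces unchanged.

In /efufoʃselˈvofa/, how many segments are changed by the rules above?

8

Segments that undergo a rule: /e/ → [ə] (rule 2); /f/ → [v] (rule 1); /u/ → [ə] (rule 2); /f/ → [v] (rule 1); /o/ → [ə] (rule 2); /e/ → [ə] (rule 2); /f/ → [v] (rule 1); /a/ → [ə] (rule 2).
All other segments surface unchanged.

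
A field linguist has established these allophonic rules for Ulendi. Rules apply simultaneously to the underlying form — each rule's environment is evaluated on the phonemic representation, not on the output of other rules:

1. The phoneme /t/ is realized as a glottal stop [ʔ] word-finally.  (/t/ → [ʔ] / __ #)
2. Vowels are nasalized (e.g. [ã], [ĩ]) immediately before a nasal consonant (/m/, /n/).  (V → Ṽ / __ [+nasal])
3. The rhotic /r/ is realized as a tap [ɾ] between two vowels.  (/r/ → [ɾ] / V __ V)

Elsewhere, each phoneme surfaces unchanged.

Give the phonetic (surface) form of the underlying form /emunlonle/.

[ẽmũnlõnle]

/e/ meets the environment for rule 2 (before a nasal consonant) → [ẽ].
/m/ — not in any rule's target class → [m].
/u/ (between /m/ and /n/): before a nasal consonant, so rule 2 applies → [ũ].
/n/ stays [n].
/l/ stays [l].
/o/ meets the environment for rule 2 (before a nasal consonant) → [õ].
/n/ stays [n].
/l/ (between /n/ and /e/) is unaffected → [l].
/e/ (word-final) is in the target of rule 2 but the environment (before a nasal consonant) is not met → [e].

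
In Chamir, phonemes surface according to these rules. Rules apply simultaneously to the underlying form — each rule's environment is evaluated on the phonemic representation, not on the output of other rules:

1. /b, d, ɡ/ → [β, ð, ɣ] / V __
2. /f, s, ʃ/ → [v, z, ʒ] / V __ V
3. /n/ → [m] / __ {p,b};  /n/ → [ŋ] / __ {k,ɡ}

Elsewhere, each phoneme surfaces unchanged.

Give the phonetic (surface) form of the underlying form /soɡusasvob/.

/s/ — word-initial; rule 2 does not apply here → [s].
/o/ stays [o].
/ɡ/ meets the environment for rule 1 (immediately after a vowel) → [ɣ].
/u/ stays [u].
/s/ (between /u/ and /a/): between two vowels, so rule 2 applies → [z].
/a/ — not in any rule's target class → [a].
/s/ (between /a/ and /v/): rule 2 targets it, but not between two vowels → unchanged [s].
/v/ stays [v].
/o/ (between /v/ and /b/) is unaffected → [o].
/b/ meets the environment for rule 1 (immediately after a vowel) → [β].

[soɣuzasvoβ]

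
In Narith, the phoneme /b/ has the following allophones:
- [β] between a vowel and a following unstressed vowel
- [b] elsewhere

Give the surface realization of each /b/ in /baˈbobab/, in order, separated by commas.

[b], [b], [β], [b]

Occurrence 1 (position 1): no conditioning environment matches → elsewhere allophone [b].
Occurrence 2 (position 3): no conditioning environment matches → elsewhere allophone [b].
Occurrence 3 (position 5): between a vowel and a following unstressed vowel → [β].
Occurrence 4 (position 7): no conditioning environment matches → elsewhere allophone [b].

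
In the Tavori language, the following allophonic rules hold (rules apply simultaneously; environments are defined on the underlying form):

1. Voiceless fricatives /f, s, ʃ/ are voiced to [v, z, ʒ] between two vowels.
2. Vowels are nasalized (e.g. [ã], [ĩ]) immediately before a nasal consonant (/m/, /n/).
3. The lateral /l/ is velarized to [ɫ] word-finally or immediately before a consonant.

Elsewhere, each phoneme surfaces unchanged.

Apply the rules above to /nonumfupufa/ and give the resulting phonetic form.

[nõnũmfupuva]

/n/ — not in any rule's target class → [n].
/o/ — between /n/ and /n/, before a nasal consonant — surfaces as [õ] (rule 2).
/n/ (between /o/ and /u/): no rule targets it → [n].
/u/ (between /n/ and /m/): before a nasal consonant, so rule 2 applies → [ũ].
/m/ stays [m].
/f/ — between /m/ and /u/; rule 1 does not apply here → [f].
/u/ (between /f/ and /p/) fails the environment for rule 2, so it stays [u].
/p/ (between /u/ and /u/): no rule targets it → [p].
/u/ — between /p/ and /f/; rule 2 does not apply here → [u].
/f/ meets the environment for rule 1 (between two vowels) → [v].
/a/ — word-final; rule 2 does not apply here → [a].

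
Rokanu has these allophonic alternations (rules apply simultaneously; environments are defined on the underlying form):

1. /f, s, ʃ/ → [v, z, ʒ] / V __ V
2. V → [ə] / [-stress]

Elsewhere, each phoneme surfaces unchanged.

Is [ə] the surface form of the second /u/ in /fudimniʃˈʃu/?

No

/u/ (word-final) is in the target of rule 2 but the environment (in an unstressed syllable) is not met → [u].
The actual realization is [u], not [ə].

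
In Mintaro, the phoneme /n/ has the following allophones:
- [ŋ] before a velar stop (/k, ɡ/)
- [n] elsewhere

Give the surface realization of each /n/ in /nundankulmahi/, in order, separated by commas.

Occurrence 1 (position 1): no conditioning environment matches → elsewhere allophone [n].
Occurrence 2 (position 3): no conditioning environment matches → elsewhere allophone [n].
Occurrence 3 (position 6): before a velar stop → [ŋ].

[n], [n], [ŋ]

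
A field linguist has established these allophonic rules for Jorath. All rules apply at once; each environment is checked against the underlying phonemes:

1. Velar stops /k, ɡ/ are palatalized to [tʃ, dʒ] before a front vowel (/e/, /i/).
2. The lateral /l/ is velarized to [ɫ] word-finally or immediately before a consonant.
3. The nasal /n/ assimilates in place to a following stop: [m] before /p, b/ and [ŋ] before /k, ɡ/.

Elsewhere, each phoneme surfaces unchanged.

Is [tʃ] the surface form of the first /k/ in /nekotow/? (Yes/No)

/k/ (between /e/ and /o/) fails the environment for rule 1, so it stays [k].
The actual realization is [k], not [tʃ].

No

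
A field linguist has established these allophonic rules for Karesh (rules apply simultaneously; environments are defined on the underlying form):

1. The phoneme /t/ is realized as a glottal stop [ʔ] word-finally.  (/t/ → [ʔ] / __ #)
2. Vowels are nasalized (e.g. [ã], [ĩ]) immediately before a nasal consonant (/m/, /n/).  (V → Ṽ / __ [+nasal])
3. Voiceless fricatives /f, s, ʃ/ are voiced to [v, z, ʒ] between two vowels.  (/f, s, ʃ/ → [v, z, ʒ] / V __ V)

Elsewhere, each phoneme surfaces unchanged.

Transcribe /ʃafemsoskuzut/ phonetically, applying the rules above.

[ʃavẽmsoskuzuʔ]

/ʃ/ (word-initial) fails the environment for rule 3, so it stays [ʃ].
/a/ (between /ʃ/ and /f/) fails the environment for rule 2, so it stays [a].
/f/ meets the environment for rule 3 (between two vowels) → [v].
/e/ — between /f/ and /m/, before a nasal consonant — surfaces as [ẽ] (rule 2).
/m/ (between /e/ and /s/): no rule targets it → [m].
/s/ (between /m/ and /o/): rule 3 targets it, but not between two vowels → unchanged [s].
/o/ (between /s/ and /s/): rule 2 targets it, but not before a nasal consonant → unchanged [o].
/s/ (between /o/ and /k/) fails the environment for rule 3, so it stays [s].
/k/ (between /s/ and /u/): no rule targets it → [k].
/u/ (between /k/ and /z/): rule 2 targets it, but not before a nasal consonant → unchanged [u].
/z/ stays [z].
/u/ (between /z/ and /t/) is in the target of rule 2 but the environment (before a nasal consonant) is not met → [u].
Rule 1 applies to /t/ (word-final: word-finally) → [ʔ].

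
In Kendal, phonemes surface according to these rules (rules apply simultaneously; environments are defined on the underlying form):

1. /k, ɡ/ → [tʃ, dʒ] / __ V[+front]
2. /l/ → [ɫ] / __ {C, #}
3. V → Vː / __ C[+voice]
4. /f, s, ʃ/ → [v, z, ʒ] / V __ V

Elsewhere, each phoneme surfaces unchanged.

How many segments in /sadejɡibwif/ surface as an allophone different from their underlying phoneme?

Segments that undergo a rule: /a/ → [aː] (rule 3); /e/ → [eː] (rule 3); /ɡ/ → [dʒ] (rule 1); /i/ → [iː] (rule 3).
All other segments surface unchanged.

4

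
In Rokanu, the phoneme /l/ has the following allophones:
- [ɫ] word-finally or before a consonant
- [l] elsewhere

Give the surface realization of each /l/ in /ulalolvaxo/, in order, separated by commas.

Occurrence 1 (position 2): no conditioning environment matches → elsewhere allophone [l].
Occurrence 2 (position 4): no conditioning environment matches → elsewhere allophone [l].
Occurrence 3 (position 6): word-finally or before a consonant → [ɫ].

[l], [l], [ɫ]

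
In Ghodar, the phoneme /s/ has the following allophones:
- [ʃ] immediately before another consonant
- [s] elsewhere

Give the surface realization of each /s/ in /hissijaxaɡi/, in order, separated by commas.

Occurrence 1 (position 3): immediately before another consonant → [ʃ].
Occurrence 2 (position 4): no conditioning environment matches → elsewhere allophone [s].

[ʃ], [s]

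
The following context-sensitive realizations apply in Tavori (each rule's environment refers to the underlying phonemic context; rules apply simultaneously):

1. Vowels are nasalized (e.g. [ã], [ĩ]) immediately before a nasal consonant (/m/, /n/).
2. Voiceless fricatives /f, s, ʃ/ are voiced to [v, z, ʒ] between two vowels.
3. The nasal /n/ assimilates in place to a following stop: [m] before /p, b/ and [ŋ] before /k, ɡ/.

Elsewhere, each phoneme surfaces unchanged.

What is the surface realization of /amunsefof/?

[ãmũnsevof]

/a/ (word-initial): before a nasal consonant, so rule 1 applies → [ã].
/m/ — not in any rule's target class → [m].
/u/ (between /m/ and /n/): before a nasal consonant, so rule 1 applies → [ũ].
/n/ (between /u/ and /s/) fails the environment for rule 3, so it stays [n].
/s/ (between /n/ and /e/) fails the environment for rule 2, so it stays [s].
/e/ (between /s/ and /f/): rule 1 targets it, but not before a nasal consonant → unchanged [e].
Rule 2 applies to /f/ (between /e/ and /o/: between two vowels) → [v].
/o/ (between /f/ and /f/) is in the target of rule 1 but the environment (before a nasal consonant) is not met → [o].
/f/ (word-final): rule 2 targets it, but not between two vowels → unchanged [f].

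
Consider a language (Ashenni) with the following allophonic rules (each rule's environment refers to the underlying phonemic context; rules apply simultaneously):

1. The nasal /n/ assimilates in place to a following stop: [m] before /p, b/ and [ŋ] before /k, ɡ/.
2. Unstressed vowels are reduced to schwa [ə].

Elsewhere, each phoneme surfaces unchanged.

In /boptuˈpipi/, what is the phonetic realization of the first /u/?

[ə]

/u/ (between /t/ and /p/) occurs in an unstressed syllable → [ə] by rule 2.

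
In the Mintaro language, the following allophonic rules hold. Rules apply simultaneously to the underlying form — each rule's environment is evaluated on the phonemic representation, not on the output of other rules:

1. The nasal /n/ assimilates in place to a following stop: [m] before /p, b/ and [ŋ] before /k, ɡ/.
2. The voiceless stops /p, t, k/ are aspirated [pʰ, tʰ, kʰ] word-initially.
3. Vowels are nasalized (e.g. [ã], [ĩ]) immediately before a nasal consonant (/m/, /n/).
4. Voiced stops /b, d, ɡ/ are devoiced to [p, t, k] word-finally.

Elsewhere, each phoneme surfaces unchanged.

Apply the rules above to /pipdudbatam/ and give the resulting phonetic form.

/p/ (word-initial): word-initially, so rule 2 applies → [pʰ].
/i/ (between /p/ and /p/) fails the environment for rule 3, so it stays [i].
/p/ (between /i/ and /d/): rule 2 targets it, but not word-initially → unchanged [p].
/d/ (between /p/ and /u/) is in the target of rule 4 but the environment (word-finally) is not met → [d].
/u/ (between /d/ and /d/) fails the environment for rule 3, so it stays [u].
/d/ (between /u/ and /b/) is in the target of rule 4 but the environment (word-finally) is not met → [d].
/b/ (between /d/ and /a/) is in the target of rule 4 but the environment (word-finally) is not met → [b].
/a/ (between /b/ and /t/): rule 3 targets it, but not before a nasal consonant → unchanged [a].
/t/ (between /a/ and /a/) fails the environment for rule 2, so it stays [t].
/a/ (between /t/ and /m/) occurs before a nasal consonant → [ã] by rule 3.
/m/ — not in any rule's target class → [m].

[pʰipdudbatãm]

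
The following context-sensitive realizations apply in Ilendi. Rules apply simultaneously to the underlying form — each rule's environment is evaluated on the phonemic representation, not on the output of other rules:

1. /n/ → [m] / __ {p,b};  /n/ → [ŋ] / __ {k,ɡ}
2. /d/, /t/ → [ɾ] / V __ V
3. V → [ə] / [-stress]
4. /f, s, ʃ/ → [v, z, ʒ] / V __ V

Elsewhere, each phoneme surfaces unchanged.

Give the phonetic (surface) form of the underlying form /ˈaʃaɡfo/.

[ˈaʒəɡfə]

/a/ (word-initial) fails the environment for rule 3, so it stays [a].
/ʃ/ — between /a/ and /a/, between two vowels — surfaces as [ʒ] (rule 4).
/a/ (between /ʃ/ and /ɡ/) occurs in an unstressed syllable → [ə] by rule 3.
/f/ (between /ɡ/ and /o/) fails the environment for rule 4, so it stays [f].
Rule 3 applies to /o/ (word-final: in an unstressed syllable) → [ə].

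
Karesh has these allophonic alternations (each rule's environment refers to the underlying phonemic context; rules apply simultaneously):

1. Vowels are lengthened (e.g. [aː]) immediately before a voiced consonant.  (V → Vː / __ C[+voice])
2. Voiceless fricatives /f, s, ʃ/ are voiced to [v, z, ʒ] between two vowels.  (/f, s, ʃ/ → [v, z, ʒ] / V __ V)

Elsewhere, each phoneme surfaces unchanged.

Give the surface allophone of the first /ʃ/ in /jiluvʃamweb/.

/ʃ/ (between /v/ and /a/) fails the environment for rule 2, so it stays [ʃ].

[ʃ]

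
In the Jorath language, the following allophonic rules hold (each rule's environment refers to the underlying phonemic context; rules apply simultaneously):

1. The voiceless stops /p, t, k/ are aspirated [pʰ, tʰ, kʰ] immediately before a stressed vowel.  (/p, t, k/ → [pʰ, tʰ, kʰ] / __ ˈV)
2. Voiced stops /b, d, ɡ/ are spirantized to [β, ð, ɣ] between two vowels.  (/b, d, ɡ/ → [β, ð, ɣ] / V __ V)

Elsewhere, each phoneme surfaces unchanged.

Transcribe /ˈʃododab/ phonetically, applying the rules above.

/d/ (between /o/ and /o/) occurs between two vowels → [ð] by rule 2.
/d/ (between /o/ and /a/): between two vowels, so rule 2 applies → [ð].
/b/ — word-final; rule 2 does not apply here → [b].

[ˈʃoðoðab]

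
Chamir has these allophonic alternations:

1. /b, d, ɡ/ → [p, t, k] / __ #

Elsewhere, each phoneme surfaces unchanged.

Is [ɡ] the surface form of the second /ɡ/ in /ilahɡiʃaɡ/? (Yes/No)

/ɡ/ (word-final): word-finally, so rule 1 applies → [k].
The actual realization is [k], not [ɡ].

No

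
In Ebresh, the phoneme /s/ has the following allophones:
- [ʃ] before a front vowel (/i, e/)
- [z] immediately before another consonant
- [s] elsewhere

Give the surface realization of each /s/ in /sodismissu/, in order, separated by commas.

Occurrence 1 (position 1): no conditioning environment matches → elsewhere allophone [s].
Occurrence 2 (position 5): immediately before another consonant → [z].
Occurrence 3 (position 8): immediately before another consonant → [z].
Occurrence 4 (position 9): no conditioning environment matches → elsewhere allophone [s].

[s], [z], [z], [s]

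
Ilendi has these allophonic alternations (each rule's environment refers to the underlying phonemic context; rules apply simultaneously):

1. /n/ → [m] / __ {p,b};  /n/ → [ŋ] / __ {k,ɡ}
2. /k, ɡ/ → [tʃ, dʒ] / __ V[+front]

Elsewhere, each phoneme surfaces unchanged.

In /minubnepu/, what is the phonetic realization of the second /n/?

[n]

/n/ (between /b/ and /e/): rule 1 targets it, but not before a labial or velar stop → unchanged [n].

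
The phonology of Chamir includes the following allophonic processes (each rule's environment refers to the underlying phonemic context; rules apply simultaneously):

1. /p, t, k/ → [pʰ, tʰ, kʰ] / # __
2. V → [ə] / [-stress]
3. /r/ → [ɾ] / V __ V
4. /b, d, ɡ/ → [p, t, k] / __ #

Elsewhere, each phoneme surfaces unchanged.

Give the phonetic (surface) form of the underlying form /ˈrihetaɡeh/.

/r/ (word-initial): rule 3 targets it, but not between two vowels → unchanged [r].
/i/ (between /r/ and /h/) fails the environment for rule 2, so it stays [i].
/h/ (between /i/ and /e/): no rule targets it → [h].
/e/ — between /h/ and /t/, in an unstressed syllable — surfaces as [ə] (rule 2).
/t/ (between /e/ and /a/): rule 1 targets it, but not word-initially → unchanged [t].
/a/ — between /t/ and /ɡ/, in an unstressed syllable — surfaces as [ə] (rule 2).
/ɡ/ (between /a/ and /e/) fails the environment for rule 4, so it stays [ɡ].
/e/ — between /ɡ/ and /h/, in an unstressed syllable — surfaces as [ə] (rule 2).
/h/ (word-final) is unaffected → [h].

[ˈrihətəɡəh]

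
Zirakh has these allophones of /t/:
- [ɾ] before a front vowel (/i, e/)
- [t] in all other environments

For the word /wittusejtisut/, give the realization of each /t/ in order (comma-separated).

Occurrence 1 (position 3): no conditioning environment matches → elsewhere allophone [t].
Occurrence 2 (position 4): no conditioning environment matches → elsewhere allophone [t].
Occurrence 3 (position 9): before a front vowel (/i, e/) → [ɾ].
Occurrence 4 (position 13): no conditioning environment matches → elsewhere allophone [t].

[t], [t], [ɾ], [t]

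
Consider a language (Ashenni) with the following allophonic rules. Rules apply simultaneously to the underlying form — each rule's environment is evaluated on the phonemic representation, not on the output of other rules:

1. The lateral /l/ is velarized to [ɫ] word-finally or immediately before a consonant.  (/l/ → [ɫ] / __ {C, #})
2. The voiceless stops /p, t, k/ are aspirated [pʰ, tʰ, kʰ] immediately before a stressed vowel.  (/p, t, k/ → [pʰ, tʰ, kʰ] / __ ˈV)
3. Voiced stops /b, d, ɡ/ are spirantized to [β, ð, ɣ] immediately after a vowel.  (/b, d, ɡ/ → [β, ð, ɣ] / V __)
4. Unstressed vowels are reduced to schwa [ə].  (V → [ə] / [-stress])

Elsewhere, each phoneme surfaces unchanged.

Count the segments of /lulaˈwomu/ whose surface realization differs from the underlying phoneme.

3

Segments that undergo a rule: /u/ → [ə] (rule 4); /a/ → [ə] (rule 4); /u/ → [ə] (rule 4).
All other segments surface unchanged.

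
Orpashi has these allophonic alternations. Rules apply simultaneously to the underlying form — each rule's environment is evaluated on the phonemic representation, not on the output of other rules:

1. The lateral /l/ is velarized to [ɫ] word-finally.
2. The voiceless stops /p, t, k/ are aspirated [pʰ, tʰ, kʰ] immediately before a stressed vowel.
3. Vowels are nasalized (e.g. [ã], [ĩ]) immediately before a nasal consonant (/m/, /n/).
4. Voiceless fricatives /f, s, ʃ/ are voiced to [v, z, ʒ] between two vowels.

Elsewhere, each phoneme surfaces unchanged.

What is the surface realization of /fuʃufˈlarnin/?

[fuʒufˈlarnĩn]

/f/ (word-initial): rule 4 targets it, but not between two vowels → unchanged [f].
/u/ — between /f/ and /ʃ/; rule 3 does not apply here → [u].
/ʃ/ (between /u/ and /u/) occurs between two vowels → [ʒ] by rule 4.
/u/ (between /ʃ/ and /f/): rule 3 targets it, but not before a nasal consonant → unchanged [u].
/f/ — between /u/ and /l/; rule 4 does not apply here → [f].
/l/ (between /f/ and /a/) fails the environment for rule 1, so it stays [l].
/a/ (between /l/ and /r/): rule 3 targets it, but not before a nasal consonant → unchanged [a].
/r/ stays [r].
/n/ (between /r/ and /i/) is unaffected → [n].
Rule 3 applies to /i/ (between /n/ and /n/: before a nasal consonant) → [ĩ].
/n/ — not in any rule's target class → [n].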